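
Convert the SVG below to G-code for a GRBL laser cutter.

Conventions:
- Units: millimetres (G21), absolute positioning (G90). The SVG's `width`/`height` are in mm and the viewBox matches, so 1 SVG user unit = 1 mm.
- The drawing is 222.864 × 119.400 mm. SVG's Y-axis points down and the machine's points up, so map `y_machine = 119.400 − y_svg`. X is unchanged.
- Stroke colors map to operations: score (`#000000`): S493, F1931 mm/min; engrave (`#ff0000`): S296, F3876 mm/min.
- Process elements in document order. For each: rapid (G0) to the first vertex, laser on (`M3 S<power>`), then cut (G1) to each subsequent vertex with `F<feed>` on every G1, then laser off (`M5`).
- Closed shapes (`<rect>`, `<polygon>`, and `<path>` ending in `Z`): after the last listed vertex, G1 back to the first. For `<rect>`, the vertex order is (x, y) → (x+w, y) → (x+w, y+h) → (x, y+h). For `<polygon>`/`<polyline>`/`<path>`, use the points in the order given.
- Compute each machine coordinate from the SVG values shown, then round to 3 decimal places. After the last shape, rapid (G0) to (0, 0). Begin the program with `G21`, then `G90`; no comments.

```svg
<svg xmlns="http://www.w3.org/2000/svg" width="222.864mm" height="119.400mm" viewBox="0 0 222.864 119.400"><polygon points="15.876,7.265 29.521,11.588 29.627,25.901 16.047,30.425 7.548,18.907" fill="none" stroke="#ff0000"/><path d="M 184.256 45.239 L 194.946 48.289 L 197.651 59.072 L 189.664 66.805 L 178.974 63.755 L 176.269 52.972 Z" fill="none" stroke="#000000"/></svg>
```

G21
G90
G0 X15.876 Y112.135
M3 S296
G1 X29.521 Y107.812 F3876
G1 X29.627 Y93.499 F3876
G1 X16.047 Y88.975 F3876
G1 X7.548 Y100.493 F3876
G1 X15.876 Y112.135 F3876
M5
G0 X184.256 Y74.161
M3 S493
G1 X194.946 Y71.111 F1931
G1 X197.651 Y60.328 F1931
G1 X189.664 Y52.595 F1931
G1 X178.974 Y55.645 F1931
G1 X176.269 Y66.428 F1931
G1 X184.256 Y74.161 F1931
M5
G0 X0.000 Y0.000

1 u = 1 mm; y_m = 119.400 − y.

[1] `<polygon>` regular polygon, #ff0000→engrave S296 F3876: (15.876,112.135) → (29.521,107.812) → (29.627,93.499) → (16.047,88.975) → (7.548,100.493) → (15.876,112.135) (closed)

[2] `<path>` regular polygon, #000000→score S493 F1931: (184.256,74.161) → (194.946,71.111) → (197.651,60.328) → (189.664,52.595) → (178.974,55.645) → (176.269,66.428) → (184.256,74.161) (closed)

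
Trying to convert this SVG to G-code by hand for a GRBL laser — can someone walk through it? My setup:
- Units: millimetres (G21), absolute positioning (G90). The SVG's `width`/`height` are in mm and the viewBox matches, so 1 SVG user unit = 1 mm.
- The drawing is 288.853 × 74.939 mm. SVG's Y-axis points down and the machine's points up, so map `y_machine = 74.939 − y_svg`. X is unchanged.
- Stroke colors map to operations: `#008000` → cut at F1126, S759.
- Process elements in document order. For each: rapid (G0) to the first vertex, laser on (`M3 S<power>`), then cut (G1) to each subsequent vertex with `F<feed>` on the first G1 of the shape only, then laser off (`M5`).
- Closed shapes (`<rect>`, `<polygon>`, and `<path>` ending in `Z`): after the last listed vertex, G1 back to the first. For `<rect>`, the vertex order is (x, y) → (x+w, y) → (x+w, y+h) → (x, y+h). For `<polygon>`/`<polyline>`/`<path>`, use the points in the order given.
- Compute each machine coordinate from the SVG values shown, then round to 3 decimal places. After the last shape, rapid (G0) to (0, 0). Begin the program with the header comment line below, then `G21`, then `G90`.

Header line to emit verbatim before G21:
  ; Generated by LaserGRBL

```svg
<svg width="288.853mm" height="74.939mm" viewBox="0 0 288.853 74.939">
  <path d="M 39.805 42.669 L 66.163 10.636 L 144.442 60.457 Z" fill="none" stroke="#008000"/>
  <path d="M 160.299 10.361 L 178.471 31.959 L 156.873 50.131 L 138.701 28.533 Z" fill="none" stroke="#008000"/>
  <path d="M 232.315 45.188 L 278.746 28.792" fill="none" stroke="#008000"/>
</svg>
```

; Generated by LaserGRBL
G21
G90
G0 X39.805 Y32.270
M3 S759
G1 X66.163 Y64.303 F1126
G1 X144.442 Y14.482
G1 X39.805 Y32.270
M5
G0 X160.299 Y64.578
M3 S759
G1 X178.471 Y42.980 F1126
G1 X156.873 Y24.808
G1 X138.701 Y46.406
G1 X160.299 Y64.578
M5
G0 X232.315 Y29.751
M3 S759
G1 X278.746 Y46.147 F1126
M5
G0 X0.000 Y0.000

Since the viewBox matches the mm dimensions, user units are millimetres directly. The only transform is the Y-flip y_m = 74.939 − y_svg.

Shape 1 is a closed polygon drawn with `<path>`. Its stroke #008000 means cut at S759, F1126. After flipping Y the toolpath is (39.805,32.270) → (66.163,64.303) → (144.442,14.482) → (39.805,32.270), returning to the start.

Shape 2 is a regular polygon drawn with `<path>`. Its stroke #008000 means cut at S759, F1126. After flipping Y the toolpath is (160.299,64.578) → (178.471,42.980) → (156.873,24.808) → (138.701,46.406) → (160.299,64.578), returning to the start.

Shape 3 is a line segment drawn with `<path>`. Its stroke #008000 means cut at S759, F1126. After flipping Y the toolpath is (232.315,29.751) → (278.746,46.147).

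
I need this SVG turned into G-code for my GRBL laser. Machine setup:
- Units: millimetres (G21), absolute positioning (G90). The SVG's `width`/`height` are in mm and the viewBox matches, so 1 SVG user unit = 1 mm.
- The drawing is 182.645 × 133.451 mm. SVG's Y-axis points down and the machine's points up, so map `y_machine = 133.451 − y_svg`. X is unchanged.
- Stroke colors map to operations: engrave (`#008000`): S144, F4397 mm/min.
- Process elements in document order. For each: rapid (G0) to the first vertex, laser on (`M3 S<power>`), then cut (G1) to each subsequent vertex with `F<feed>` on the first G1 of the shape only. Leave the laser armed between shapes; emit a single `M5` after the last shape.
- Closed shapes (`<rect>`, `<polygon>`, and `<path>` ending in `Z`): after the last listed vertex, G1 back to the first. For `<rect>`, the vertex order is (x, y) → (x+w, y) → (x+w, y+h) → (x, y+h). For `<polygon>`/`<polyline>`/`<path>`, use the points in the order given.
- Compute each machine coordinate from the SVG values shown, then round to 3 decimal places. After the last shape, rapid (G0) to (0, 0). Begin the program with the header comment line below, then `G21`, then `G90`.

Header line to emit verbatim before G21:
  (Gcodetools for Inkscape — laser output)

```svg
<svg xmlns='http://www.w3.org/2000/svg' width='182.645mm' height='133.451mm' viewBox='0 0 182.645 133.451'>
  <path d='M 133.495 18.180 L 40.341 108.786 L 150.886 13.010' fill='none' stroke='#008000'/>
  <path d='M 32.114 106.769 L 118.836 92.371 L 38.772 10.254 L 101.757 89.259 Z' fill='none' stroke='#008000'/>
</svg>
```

1 u = 1 mm; y_m = 133.451 − y.

[1] `<path>` open polyline, #008000→engrave S144 F4397: (133.495,115.271) → (40.341,24.665) → (150.886,120.441)

[2] `<path>` closed polygon, #008000→engrave S144 F4397: (32.114,26.682) → (118.836,41.080) → (38.772,123.197) → (101.757,44.192) → (32.114,26.682) (closed)

(Gcodetools for Inkscape — laser output)
G21
G90
G0 X133.495 Y115.271
M3 S144
G1 X40.341 Y24.665 F4397
G1 X150.886 Y120.441
G0 X32.114 Y26.682
M3 S144
G1 X118.836 Y41.080 F4397
G1 X38.772 Y123.197
G1 X101.757 Y44.192
G1 X32.114 Y26.682
M5
G0 X0.000 Y0.000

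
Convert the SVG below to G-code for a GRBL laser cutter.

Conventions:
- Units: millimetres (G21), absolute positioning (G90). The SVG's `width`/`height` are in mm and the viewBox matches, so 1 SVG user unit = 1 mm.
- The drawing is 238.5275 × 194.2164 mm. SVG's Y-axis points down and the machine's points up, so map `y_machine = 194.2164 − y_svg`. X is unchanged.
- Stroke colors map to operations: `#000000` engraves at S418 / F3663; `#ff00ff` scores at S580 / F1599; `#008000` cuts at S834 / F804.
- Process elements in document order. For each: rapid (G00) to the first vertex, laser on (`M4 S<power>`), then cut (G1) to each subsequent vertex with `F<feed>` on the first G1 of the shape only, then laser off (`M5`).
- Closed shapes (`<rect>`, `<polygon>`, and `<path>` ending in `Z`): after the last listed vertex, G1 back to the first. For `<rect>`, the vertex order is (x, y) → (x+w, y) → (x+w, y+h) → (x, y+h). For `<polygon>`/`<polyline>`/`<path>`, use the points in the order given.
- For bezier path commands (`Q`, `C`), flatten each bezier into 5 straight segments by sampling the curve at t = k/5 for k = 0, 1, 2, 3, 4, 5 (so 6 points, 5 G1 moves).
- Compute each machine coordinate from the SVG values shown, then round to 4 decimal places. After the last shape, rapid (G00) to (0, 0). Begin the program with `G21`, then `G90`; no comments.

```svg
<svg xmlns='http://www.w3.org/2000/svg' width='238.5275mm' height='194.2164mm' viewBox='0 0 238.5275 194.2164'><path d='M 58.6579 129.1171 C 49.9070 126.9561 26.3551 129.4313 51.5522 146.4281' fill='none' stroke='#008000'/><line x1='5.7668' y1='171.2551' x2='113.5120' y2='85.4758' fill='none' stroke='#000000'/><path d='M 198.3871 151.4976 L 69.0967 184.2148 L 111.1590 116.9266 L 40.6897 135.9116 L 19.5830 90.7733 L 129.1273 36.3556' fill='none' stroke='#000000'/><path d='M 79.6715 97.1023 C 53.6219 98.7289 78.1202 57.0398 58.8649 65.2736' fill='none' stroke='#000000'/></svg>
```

G21
G90
G00 X58.6579 Y65.0993
M4 S834
G1 X52.1396 Y65.7605 F804
G1 X45.1195 Y64.8345
G1 X40.6480 Y61.8468
G1 X41.7754 Y56.3229
G1 X51.5522 Y47.7883
M5
G00 X5.7668 Y22.9613
M4 S418
G1 X113.5120 Y108.7406 F3663
M5
G00 X198.3871 Y42.7188
M4 S418
G1 X69.0967 Y10.0016 F3663
G1 X111.1590 Y77.2898
G1 X40.6897 Y58.3048
G1 X19.5830 Y103.4431
G1 X129.1273 Y157.8608
M5
G00 X79.6715 Y97.1141
M4 S418
G1 X69.3531 Y100.5901 F3663
G1 X66.6397 Y109.9864
G1 X67.0048 Y120.8276
G1 X65.9221 Y128.6382
G1 X58.8649 Y128.9428
M5
G00 X0.0000 Y0.0000

Since the viewBox matches the mm dimensions, user units are millimetres directly. The only transform is the Y-flip y_m = 194.2164 − y_svg.

Shape 1 is a cubic bezier drawn with `<path>`. Its stroke #008000 means cut at S834, F804. After flipping Y the toolpath is (58.6579,65.0993) → (52.1396,65.7605) → (45.1195,64.8345) → (40.6480,61.8468) → (41.7754,56.3229) → (51.5522,47.7883).

Shape 2 is a line segment drawn with `<line>`. Its stroke #000000 means engrave at S418, F3663. After flipping Y the toolpath is (5.7668,22.9613) → (113.5120,108.7406).

Shape 3 is a open polyline drawn with `<path>`. Its stroke #000000 means engrave at S418, F3663. After flipping Y the toolpath is (198.3871,42.7188) → (69.0967,10.0016) → (111.1590,77.2898) → (40.6897,58.3048) → (19.5830,103.4431) → (129.1273,157.8608).

Shape 4 is a cubic bezier drawn with `<path>`. Its stroke #000000 means engrave at S418, F3663. After flipping Y the toolpath is (79.6715,97.1141) → (69.3531,100.5901) → (66.6397,109.9864) → (67.0048,120.8276) → (65.9221,128.6382) → (58.8649,128.9428).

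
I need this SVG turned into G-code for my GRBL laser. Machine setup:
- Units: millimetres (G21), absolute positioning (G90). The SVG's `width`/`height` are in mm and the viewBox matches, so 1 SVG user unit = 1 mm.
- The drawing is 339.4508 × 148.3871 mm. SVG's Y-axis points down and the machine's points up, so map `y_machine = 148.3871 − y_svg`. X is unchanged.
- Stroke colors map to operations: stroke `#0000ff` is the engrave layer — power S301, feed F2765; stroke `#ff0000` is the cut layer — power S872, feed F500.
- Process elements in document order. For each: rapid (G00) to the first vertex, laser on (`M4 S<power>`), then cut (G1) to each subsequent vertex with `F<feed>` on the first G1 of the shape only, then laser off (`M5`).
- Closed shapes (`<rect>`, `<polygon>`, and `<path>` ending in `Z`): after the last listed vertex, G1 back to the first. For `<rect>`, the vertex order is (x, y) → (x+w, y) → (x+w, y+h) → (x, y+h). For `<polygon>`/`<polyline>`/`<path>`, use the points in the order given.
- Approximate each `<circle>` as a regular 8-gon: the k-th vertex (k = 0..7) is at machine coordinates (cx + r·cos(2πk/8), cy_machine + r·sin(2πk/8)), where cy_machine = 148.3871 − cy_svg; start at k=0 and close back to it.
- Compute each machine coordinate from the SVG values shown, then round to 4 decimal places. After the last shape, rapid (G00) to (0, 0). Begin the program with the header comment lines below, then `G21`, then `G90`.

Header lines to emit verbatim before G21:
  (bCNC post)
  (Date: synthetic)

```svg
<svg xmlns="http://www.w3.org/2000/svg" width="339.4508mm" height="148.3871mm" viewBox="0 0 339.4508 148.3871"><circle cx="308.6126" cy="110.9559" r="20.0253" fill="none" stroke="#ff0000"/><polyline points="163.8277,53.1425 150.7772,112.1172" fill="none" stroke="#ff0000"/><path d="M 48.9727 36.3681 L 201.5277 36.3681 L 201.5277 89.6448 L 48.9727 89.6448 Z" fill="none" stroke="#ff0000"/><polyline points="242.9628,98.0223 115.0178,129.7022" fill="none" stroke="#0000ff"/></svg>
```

1 u = 1 mm; y_m = 148.3871 − y.

[1] `<circle>` circle, #ff0000→cut S872 F500: (328.6379,37.4312) → (322.7726,51.5912) → (308.6126,57.4565) → (294.4526,51.5912) → (288.5873,37.4312) → (294.4526,23.2712) → (308.6126,17.4059) → (322.7726,23.2712) → (328.6379,37.4312) (closed)

[2] `<polyline>` line segment, #ff0000→cut S872 F500: (163.8277,95.2446) → (150.7772,36.2699)

[3] `<path>` rectangle, #ff0000→cut S872 F500: (48.9727,112.0190) → (201.5277,112.0190) → (201.5277,58.7423) → (48.9727,58.7423) → (48.9727,112.0190) (closed)

[4] `<polyline>` line segment, #0000ff→engrave S301 F2765: (242.9628,50.3648) → (115.0178,18.6849)

(bCNC post)
(Date: synthetic)
G21
G90
G00 X328.6379 Y37.4312
M4 S872
G1 X322.7726 Y51.5912 F500
G1 X308.6126 Y57.4565
G1 X294.4526 Y51.5912
G1 X288.5873 Y37.4312
G1 X294.4526 Y23.2712
G1 X308.6126 Y17.4059
G1 X322.7726 Y23.2712
G1 X328.6379 Y37.4312
M5
G00 X163.8277 Y95.2446
M4 S872
G1 X150.7772 Y36.2699 F500
M5
G00 X48.9727 Y112.0190
M4 S872
G1 X201.5277 Y112.0190 F500
G1 X201.5277 Y58.7423
G1 X48.9727 Y58.7423
G1 X48.9727 Y112.0190
M5
G00 X242.9628 Y50.3648
M4 S301
G1 X115.0178 Y18.6849 F2765
M5
G00 X0.0000 Y0.0000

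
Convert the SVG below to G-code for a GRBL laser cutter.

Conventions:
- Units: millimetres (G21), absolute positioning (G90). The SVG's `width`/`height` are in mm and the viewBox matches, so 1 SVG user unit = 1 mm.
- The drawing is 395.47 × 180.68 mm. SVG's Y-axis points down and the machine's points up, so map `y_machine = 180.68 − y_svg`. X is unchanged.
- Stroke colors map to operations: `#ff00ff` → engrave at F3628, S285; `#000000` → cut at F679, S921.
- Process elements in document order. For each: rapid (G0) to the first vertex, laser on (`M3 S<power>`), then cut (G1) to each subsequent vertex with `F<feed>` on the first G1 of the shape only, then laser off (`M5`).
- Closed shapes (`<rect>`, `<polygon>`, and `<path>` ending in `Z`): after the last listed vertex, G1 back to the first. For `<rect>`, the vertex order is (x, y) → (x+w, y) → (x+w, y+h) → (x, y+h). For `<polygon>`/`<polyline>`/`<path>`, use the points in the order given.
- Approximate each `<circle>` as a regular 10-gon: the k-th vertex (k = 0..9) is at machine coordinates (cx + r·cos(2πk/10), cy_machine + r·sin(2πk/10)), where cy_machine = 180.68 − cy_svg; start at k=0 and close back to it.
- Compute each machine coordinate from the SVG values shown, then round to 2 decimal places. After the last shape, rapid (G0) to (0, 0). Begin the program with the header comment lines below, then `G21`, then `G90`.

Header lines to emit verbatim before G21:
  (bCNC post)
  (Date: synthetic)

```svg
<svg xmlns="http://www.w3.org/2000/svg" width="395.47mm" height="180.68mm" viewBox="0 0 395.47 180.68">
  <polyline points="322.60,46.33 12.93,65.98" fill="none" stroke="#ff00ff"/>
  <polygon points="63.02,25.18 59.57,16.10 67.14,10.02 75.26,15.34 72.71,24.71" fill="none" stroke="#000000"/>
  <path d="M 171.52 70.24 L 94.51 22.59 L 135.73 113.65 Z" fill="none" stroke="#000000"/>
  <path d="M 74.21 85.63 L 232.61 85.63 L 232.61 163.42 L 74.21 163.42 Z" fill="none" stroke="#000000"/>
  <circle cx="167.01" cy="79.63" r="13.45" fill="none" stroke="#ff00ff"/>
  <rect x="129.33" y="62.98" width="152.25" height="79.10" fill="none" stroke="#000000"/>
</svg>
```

Since the viewBox matches the mm dimensions, user units are millimetres directly. The only transform is the Y-flip y_m = 180.68 − y_svg.

Shape 1 is a line segment drawn with `<polyline>`. Its stroke #ff00ff means engrave at S285, F3628. After flipping Y the toolpath is (322.60,134.35) → (12.93,114.70).

Shape 2 is a regular polygon drawn with `<polygon>`. Its stroke #000000 means cut at S921, F679. After flipping Y the toolpath is (63.02,155.50) → (59.57,164.58) → (67.14,170.66) → (75.26,165.34) → (72.71,155.97) → (63.02,155.50), returning to the start.

Shape 3 is a closed polygon drawn with `<path>`. Its stroke #000000 means cut at S921, F679. After flipping Y the toolpath is (171.52,110.44) → (94.51,158.09) → (135.73,67.03) → (171.52,110.44), returning to the start.

Shape 4 is a rectangle drawn with `<path>`. Its stroke #000000 means cut at S921, F679. After flipping Y the toolpath is (74.21,95.05) → (232.61,95.05) → (232.61,17.26) → (74.21,17.26) → (74.21,95.05), returning to the start.

Shape 5 is a circle drawn with `<circle>`. Its stroke #ff00ff means engrave at S285, F3628. After flipping Y the toolpath is (180.46,101.05) → (177.89,108.96) → (171.17,113.84) → (162.85,113.84) → (156.13,108.96) → (153.56,101.05) → (156.13,93.14) → (162.85,88.26) → (171.17,88.26) → (177.89,93.14) → (180.46,101.05), returning to the start.

Shape 6 is a rectangle drawn with `<rect>`. Its stroke #000000 means cut at S921, F679. After flipping Y the toolpath is (129.33,117.70) → (281.58,117.70) → (281.58,38.60) → (129.33,38.60) → (129.33,117.70), returning to the start.

(bCNC post)
(Date: synthetic)
G21
G90
G0 X322.60 Y134.35
M3 S285
G1 X12.93 Y114.70 F3628
M5
G0 X63.02 Y155.50
M3 S921
G1 X59.57 Y164.58 F679
G1 X67.14 Y170.66
G1 X75.26 Y165.34
G1 X72.71 Y155.97
G1 X63.02 Y155.50
M5
G0 X171.52 Y110.44
M3 S921
G1 X94.51 Y158.09 F679
G1 X135.73 Y67.03
G1 X171.52 Y110.44
M5
G0 X74.21 Y95.05
M3 S921
G1 X232.61 Y95.05 F679
G1 X232.61 Y17.26
G1 X74.21 Y17.26
G1 X74.21 Y95.05
M5
G0 X180.46 Y101.05
M3 S285
G1 X177.89 Y108.96 F3628
G1 X171.17 Y113.84
G1 X162.85 Y113.84
G1 X156.13 Y108.96
G1 X153.56 Y101.05
G1 X156.13 Y93.14
G1 X162.85 Y88.26
G1 X171.17 Y88.26
G1 X177.89 Y93.14
G1 X180.46 Y101.05
M5
G0 X129.33 Y117.70
M3 S921
G1 X281.58 Y117.70 F679
G1 X281.58 Y38.60
G1 X129.33 Y38.60
G1 X129.33 Y117.70
M5
G0 X0.00 Y0.00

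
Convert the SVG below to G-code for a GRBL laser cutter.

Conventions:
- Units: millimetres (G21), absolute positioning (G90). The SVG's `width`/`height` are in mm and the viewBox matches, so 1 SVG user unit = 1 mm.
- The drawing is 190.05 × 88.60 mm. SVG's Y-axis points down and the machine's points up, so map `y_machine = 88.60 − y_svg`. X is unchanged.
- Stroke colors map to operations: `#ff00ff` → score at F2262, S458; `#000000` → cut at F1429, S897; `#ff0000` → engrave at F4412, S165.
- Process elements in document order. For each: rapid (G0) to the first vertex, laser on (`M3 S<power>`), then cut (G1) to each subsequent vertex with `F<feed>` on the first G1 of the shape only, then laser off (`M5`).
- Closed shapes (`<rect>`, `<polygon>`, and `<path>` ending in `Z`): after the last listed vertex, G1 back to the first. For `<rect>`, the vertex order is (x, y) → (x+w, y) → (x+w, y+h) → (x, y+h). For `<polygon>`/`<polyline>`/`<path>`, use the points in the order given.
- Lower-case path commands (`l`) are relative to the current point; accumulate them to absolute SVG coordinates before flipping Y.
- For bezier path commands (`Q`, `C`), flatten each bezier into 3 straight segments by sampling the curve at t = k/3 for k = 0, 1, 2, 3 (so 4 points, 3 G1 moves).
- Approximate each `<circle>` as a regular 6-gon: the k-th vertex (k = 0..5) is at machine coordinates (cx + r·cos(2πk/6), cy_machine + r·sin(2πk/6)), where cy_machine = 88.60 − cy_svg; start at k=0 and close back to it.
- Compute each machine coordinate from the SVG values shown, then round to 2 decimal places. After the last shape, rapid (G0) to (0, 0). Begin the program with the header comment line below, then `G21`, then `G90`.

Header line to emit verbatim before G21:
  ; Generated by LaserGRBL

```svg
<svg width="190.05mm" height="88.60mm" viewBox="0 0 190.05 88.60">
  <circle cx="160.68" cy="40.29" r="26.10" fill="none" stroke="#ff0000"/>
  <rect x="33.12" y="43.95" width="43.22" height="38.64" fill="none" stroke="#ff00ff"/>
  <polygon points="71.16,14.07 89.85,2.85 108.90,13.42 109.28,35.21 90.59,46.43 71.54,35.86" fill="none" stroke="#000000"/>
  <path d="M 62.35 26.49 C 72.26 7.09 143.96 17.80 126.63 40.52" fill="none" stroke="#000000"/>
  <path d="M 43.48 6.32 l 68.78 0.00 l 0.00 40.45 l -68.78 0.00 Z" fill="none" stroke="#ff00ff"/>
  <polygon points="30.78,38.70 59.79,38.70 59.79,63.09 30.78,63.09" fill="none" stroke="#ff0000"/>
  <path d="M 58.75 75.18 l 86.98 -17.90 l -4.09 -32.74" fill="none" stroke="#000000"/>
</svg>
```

; Generated by LaserGRBL
G21
G90
G0 X186.78 Y48.31
M3 S165
G1 X173.73 Y70.91 F4412
G1 X147.63 Y70.91
G1 X134.58 Y48.31
G1 X147.63 Y25.71
G1 X173.73 Y25.71
G1 X186.78 Y48.31
M5
G0 X33.12 Y44.65
M3 S458
G1 X76.34 Y44.65 F2262
G1 X76.34 Y6.01
G1 X33.12 Y6.01
G1 X33.12 Y44.65
M5
G0 X71.16 Y74.53
M3 S897
G1 X89.85 Y85.75 F1429
G1 X108.90 Y75.18
G1 X109.28 Y53.39
G1 X90.59 Y42.17
G1 X71.54 Y52.74
G1 X71.16 Y74.53
M5
G0 X62.35 Y62.11
M3 S897
G1 X87.27 Y72.14 F1429
G1 X119.87 Y66.13
G1 X126.63 Y48.08
M5
G0 X43.48 Y82.28
M3 S458
G1 X112.26 Y82.28 F2262
G1 X112.26 Y41.83
G1 X43.48 Y41.83
G1 X43.48 Y82.28
M5
G0 X30.78 Y49.90
M3 S165
G1 X59.79 Y49.90 F4412
G1 X59.79 Y25.51
G1 X30.78 Y25.51
G1 X30.78 Y49.90
M5
G0 X58.75 Y13.42
M3 S897
G1 X145.73 Y31.32 F1429
G1 X141.64 Y64.06
M5
G0 X0.00 Y0.00

1 u = 1 mm; y_m = 88.60 − y.

[1] `<circle>` circle, #ff0000→engrave S165 F4412: (186.78,48.31) → (173.73,70.91) → (147.63,70.91) → (134.58,48.31) → (147.63,25.71) → (173.73,25.71) → (186.78,48.31) (closed)

[2] `<rect>` rectangle, #ff00ff→score S458 F2262: (33.12,44.65) → (76.34,44.65) → (76.34,6.01) → (33.12,6.01) → (33.12,44.65) (closed)

[3] `<polygon>` regular polygon, #000000→cut S897 F1429: (71.16,74.53) → (89.85,85.75) → (108.90,75.18) → (109.28,53.39) → (90.59,42.17) → (71.54,52.74) → (71.16,74.53) (closed)

[4] `<path>` cubic bezier, #000000→cut S897 F1429: (62.35,62.11) → (87.27,72.14) → (119.87,66.13) → (126.63,48.08)

[5] `<path>` rectangle, #ff00ff→score S458 F2262: (43.48,82.28) → (112.26,82.28) → (112.26,41.83) → (43.48,41.83) → (43.48,82.28) (closed)

[6] `<polygon>` rectangle, #ff0000→engrave S165 F4412: (30.78,49.90) → (59.79,49.90) → (59.79,25.51) → (30.78,25.51) → (30.78,49.90) (closed)

[7] `<path>` open polyline, #000000→cut S897 F1429: (58.75,13.42) → (145.73,31.32) → (141.64,64.06)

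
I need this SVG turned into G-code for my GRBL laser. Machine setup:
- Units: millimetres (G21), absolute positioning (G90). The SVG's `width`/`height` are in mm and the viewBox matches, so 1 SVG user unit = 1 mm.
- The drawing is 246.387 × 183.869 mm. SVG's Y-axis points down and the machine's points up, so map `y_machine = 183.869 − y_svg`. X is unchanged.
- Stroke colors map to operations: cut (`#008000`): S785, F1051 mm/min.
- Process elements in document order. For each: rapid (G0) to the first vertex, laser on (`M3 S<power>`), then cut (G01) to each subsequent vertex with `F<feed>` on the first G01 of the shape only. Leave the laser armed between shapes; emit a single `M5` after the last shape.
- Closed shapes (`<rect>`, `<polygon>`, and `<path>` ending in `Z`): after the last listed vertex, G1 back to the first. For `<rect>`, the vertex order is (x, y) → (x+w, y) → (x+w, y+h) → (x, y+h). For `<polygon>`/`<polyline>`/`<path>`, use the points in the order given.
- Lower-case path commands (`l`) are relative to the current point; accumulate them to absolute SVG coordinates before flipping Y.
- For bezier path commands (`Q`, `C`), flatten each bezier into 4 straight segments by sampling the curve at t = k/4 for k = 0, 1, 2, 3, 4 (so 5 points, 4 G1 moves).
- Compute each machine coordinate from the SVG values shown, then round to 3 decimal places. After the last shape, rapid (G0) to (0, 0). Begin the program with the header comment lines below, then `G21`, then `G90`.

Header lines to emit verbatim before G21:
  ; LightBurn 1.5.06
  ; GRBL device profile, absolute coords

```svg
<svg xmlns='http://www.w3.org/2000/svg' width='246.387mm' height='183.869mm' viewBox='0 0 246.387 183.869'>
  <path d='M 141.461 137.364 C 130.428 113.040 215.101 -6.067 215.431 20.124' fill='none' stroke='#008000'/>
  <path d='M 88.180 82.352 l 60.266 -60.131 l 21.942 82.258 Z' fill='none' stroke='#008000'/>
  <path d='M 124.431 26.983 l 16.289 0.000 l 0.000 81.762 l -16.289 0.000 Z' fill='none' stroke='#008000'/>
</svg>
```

Since the viewBox matches the mm dimensions, user units are millimetres directly. The only transform is the Y-flip y_m = 183.869 − y_svg.

Shape 1 is a cubic bezier drawn with `<path>`. Its stroke #008000 means cut at S785, F1051. After flipping Y the toolpath is (141.461,46.505) → (148.318,78.769) → (174.185,124.068) → (202.182,159.896) → (215.431,163.745).

Shape 2 is a regular polygon drawn with `<path>`. Its stroke #008000 means cut at S785, F1051. After flipping Y the toolpath is (88.180,101.517) → (148.446,161.648) → (170.388,79.390) → (88.180,101.517), returning to the start.

Shape 3 is a rectangle drawn with `<path>`. Its stroke #008000 means cut at S785, F1051. After flipping Y the toolpath is (124.431,156.886) → (140.720,156.886) → (140.720,75.124) → (124.431,75.124) → (124.431,156.886), returning to the start.

; LightBurn 1.5.06
; GRBL device profile, absolute coords
G21
G90
G0 X141.461 Y46.505
M3 S785
G01 X148.318 Y78.769 F1051
G01 X174.185 Y124.068
G01 X202.182 Y159.896
G01 X215.431 Y163.745
G0 X88.180 Y101.517
M3 S785
G01 X148.446 Y161.648 F1051
G01 X170.388 Y79.390
G01 X88.180 Y101.517
G0 X124.431 Y156.886
M3 S785
G01 X140.720 Y156.886 F1051
G01 X140.720 Y75.124
G01 X124.431 Y75.124
G01 X124.431 Y156.886
M5
G0 X0.000 Y0.000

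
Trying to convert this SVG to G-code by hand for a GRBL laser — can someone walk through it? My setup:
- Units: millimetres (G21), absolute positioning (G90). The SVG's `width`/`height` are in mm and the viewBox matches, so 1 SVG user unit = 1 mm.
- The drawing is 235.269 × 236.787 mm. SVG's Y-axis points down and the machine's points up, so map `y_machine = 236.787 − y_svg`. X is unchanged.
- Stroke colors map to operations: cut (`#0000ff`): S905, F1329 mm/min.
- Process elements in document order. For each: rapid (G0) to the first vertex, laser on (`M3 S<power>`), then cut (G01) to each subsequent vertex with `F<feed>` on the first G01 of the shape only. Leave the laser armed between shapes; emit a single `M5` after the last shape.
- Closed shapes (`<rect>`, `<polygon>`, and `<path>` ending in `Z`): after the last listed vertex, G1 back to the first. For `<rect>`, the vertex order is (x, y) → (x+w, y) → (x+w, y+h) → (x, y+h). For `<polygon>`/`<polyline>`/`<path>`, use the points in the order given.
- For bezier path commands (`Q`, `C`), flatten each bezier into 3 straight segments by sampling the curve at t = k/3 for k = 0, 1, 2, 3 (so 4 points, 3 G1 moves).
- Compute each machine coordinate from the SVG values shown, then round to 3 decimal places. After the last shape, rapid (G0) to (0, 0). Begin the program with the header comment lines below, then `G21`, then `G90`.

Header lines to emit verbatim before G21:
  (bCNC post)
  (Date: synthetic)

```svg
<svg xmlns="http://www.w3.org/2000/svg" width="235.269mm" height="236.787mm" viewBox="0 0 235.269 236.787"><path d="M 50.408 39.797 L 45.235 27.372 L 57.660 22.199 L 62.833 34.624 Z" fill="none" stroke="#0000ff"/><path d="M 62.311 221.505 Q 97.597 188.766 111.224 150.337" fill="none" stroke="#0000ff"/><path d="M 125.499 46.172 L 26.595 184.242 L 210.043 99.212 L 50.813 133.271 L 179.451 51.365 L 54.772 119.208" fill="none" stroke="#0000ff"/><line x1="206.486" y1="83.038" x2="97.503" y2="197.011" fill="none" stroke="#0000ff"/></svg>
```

Since the viewBox matches the mm dimensions, user units are millimetres directly. The only transform is the Y-flip y_m = 236.787 − y_svg.

Shape 1 is a regular polygon drawn with `<path>`. Its stroke #0000ff means cut at S905, F1329. After flipping Y the toolpath is (50.408,196.990) → (45.235,209.415) → (57.660,214.588) → (62.833,202.163) → (50.408,196.990), returning to the start.

Shape 2 is a quadratic bezier drawn with `<path>`. Its stroke #0000ff means cut at S905, F1329. After flipping Y the toolpath is (62.311,15.282) → (83.428,37.740) → (99.733,61.463) → (111.224,86.450).

Shape 3 is a open polyline drawn with `<path>`. Its stroke #0000ff means cut at S905, F1329. After flipping Y the toolpath is (125.499,190.615) → (26.595,52.545) → (210.043,137.575) → (50.813,103.516) → (179.451,185.422) → (54.772,117.579).

Shape 4 is a line segment drawn with `<line>`. Its stroke #0000ff means cut at S905, F1329. After flipping Y the toolpath is (206.486,153.749) → (97.503,39.776).

(bCNC post)
(Date: synthetic)
G21
G90
G0 X50.408 Y196.990
M3 S905
G01 X45.235 Y209.415 F1329
G01 X57.660 Y214.588
G01 X62.833 Y202.163
G01 X50.408 Y196.990
G0 X62.311 Y15.282
M3 S905
G01 X83.428 Y37.740 F1329
G01 X99.733 Y61.463
G01 X111.224 Y86.450
G0 X125.499 Y190.615
M3 S905
G01 X26.595 Y52.545 F1329
G01 X210.043 Y137.575
G01 X50.813 Y103.516
G01 X179.451 Y185.422
G01 X54.772 Y117.579
G0 X206.486 Y153.749
M3 S905
G01 X97.503 Y39.776 F1329
M5
G0 X0.000 Y0.000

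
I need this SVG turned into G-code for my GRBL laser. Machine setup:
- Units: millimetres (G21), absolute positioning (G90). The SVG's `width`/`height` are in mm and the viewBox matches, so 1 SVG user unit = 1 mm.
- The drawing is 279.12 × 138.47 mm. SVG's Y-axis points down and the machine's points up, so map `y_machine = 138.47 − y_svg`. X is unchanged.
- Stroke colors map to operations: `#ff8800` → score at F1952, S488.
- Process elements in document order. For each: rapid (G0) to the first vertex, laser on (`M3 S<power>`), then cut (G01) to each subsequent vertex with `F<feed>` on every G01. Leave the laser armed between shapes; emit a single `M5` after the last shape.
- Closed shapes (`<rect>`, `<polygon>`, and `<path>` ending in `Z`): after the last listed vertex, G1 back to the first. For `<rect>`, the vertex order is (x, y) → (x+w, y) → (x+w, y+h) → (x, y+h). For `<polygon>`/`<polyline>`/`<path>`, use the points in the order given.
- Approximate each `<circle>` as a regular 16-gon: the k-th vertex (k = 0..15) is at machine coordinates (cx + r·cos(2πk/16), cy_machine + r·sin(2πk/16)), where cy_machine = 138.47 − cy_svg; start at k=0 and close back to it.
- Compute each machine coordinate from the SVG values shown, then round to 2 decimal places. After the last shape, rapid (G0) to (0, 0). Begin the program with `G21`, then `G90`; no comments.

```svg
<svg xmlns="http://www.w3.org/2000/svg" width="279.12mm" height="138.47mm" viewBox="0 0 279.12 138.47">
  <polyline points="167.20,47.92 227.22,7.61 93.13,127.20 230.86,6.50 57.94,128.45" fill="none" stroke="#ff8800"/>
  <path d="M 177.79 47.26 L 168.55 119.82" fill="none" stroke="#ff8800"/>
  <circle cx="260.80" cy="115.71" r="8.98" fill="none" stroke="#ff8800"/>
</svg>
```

G21
G90
G0 X167.20 Y90.55
M3 S488
G01 X227.22 Y130.86 F1952
G01 X93.13 Y11.27 F1952
G01 X230.86 Y131.97 F1952
G01 X57.94 Y10.02 F1952
G0 X177.79 Y91.21
M3 S488
G01 X168.55 Y18.65 F1952
G0 X269.78 Y22.76
M3 S488
G01 X269.10 Y26.20 F1952
G01 X267.15 Y29.11 F1952
G01 X264.24 Y31.06 F1952
G01 X260.80 Y31.74 F1952
G01 X257.36 Y31.06 F1952
G01 X254.45 Y29.11 F1952
G01 X252.50 Y26.20 F1952
G01 X251.82 Y22.76 F1952
G01 X252.50 Y19.32 F1952
G01 X254.45 Y16.41 F1952
G01 X257.36 Y14.46 F1952
G01 X260.80 Y13.78 F1952
G01 X264.24 Y14.46 F1952
G01 X267.15 Y16.41 F1952
G01 X269.10 Y19.32 F1952
G01 X269.78 Y22.76 F1952
M5
G0 X0.00 Y0.00

viewBox `0 0 279.12 138.47` with mm width/height → 1 unit = 1 mm. Flip: y_m = 138.47 − y_svg.

**Shape 1** — `<polyline>` open polyline, stroke `#ff8800` → score (S488, F1952). Machine vertices: (167.20,90.55) → (227.22,130.86) → (93.13,11.27) → (230.86,131.97) → (57.94,10.02). Open path.

**Shape 2** — `<path>` line segment, stroke `#ff8800` → score (S488, F1952). Machine vertices: (177.79,91.21) → (168.55,18.65). Open path.

**Shape 3** — `<circle>` circle, stroke `#ff8800` → score (S488, F1952). Machine vertices: (269.78,22.76) → (269.10,26.20) → (267.15,29.11) → (264.24,31.06) → (260.80,31.74) → (257.36,31.06) → (254.45,29.11) → (252.50,26.20) → (251.82,22.76) → (252.50,19.32) → (254.45,16.41) → (257.36,14.46) → (260.80,13.78) → (264.24,14.46) → (267.15,16.41) → (269.10,19.32) → (269.78,22.76). Closed: final G1 returns to the first vertex.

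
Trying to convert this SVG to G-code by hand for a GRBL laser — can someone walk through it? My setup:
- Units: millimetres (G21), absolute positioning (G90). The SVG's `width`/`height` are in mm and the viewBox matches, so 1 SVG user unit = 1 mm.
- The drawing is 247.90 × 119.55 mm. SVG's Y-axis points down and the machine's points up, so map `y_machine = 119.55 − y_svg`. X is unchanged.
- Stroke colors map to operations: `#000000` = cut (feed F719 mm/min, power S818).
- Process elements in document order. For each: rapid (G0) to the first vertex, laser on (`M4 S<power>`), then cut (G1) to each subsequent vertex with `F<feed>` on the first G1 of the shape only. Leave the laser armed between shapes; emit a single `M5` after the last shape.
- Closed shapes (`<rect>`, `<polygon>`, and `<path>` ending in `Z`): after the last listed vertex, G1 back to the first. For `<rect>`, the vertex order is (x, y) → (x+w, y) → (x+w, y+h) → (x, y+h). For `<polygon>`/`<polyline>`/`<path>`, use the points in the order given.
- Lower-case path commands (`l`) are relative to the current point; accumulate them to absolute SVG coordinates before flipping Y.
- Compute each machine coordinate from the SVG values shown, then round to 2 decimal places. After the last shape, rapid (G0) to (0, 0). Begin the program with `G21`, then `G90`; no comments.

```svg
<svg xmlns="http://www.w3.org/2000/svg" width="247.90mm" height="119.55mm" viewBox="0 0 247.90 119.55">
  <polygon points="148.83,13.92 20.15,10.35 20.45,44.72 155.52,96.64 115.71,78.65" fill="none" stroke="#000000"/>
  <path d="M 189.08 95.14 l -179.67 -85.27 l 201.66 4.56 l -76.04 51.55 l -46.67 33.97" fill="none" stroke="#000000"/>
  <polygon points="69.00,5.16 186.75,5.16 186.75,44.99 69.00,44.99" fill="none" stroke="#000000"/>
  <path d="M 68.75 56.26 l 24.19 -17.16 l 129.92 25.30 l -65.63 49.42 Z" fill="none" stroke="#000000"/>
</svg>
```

Since the viewBox matches the mm dimensions, user units are millimetres directly. The only transform is the Y-flip y_m = 119.55 − y_svg.

Shape 1 is a closed polygon drawn with `<polygon>`. Its stroke #000000 means cut at S818, F719. After flipping Y the toolpath is (148.83,105.63) → (20.15,109.20) → (20.45,74.83) → (155.52,22.91) → (115.71,40.90) → (148.83,105.63), returning to the start.

Shape 2 is a open polyline drawn with `<path>`. Its stroke #000000 means cut at S818, F719. After flipping Y the toolpath is (189.08,24.41) → (9.41,109.68) → (211.07,105.12) → (135.03,53.57) → (88.36,19.60).

Shape 3 is a rectangle drawn with `<polygon>`. Its stroke #000000 means cut at S818, F719. After flipping Y the toolpath is (69.00,114.39) → (186.75,114.39) → (186.75,74.56) → (69.00,74.56) → (69.00,114.39), returning to the start.

Shape 4 is a closed polygon drawn with `<path>`. Its stroke #000000 means cut at S818, F719. After flipping Y the toolpath is (68.75,63.29) → (92.94,80.45) → (222.86,55.15) → (157.23,5.73) → (68.75,63.29), returning to the start.

G21
G90
G0 X148.83 Y105.63
M4 S818
G1 X20.15 Y109.20 F719
G1 X20.45 Y74.83
G1 X155.52 Y22.91
G1 X115.71 Y40.90
G1 X148.83 Y105.63
G0 X189.08 Y24.41
M4 S818
G1 X9.41 Y109.68 F719
G1 X211.07 Y105.12
G1 X135.03 Y53.57
G1 X88.36 Y19.60
G0 X69.00 Y114.39
M4 S818
G1 X186.75 Y114.39 F719
G1 X186.75 Y74.56
G1 X69.00 Y74.56
G1 X69.00 Y114.39
G0 X68.75 Y63.29
M4 S818
G1 X92.94 Y80.45 F719
G1 X222.86 Y55.15
G1 X157.23 Y5.73
G1 X68.75 Y63.29
M5
G0 X0.00 Y0.00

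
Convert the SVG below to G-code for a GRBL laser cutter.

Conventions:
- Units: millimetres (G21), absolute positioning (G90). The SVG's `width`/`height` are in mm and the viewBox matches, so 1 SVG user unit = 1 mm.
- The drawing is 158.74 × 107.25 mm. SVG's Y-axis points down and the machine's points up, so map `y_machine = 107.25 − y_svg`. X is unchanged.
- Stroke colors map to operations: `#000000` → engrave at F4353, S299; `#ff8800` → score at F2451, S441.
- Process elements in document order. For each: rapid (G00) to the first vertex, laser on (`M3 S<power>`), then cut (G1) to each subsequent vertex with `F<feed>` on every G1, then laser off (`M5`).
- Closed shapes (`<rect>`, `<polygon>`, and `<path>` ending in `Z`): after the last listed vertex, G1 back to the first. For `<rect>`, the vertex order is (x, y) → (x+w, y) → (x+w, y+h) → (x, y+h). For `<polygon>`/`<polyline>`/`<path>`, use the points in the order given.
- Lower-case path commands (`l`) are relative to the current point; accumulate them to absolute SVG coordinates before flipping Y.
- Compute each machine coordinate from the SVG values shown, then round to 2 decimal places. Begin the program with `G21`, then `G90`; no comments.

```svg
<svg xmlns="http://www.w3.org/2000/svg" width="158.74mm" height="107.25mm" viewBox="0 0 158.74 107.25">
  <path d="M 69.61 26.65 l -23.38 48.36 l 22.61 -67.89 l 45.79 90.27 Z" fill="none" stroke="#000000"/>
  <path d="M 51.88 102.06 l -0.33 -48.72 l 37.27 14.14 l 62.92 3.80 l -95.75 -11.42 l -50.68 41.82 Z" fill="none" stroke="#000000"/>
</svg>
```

G21
G90
G00 X69.61 Y80.60
M3 S299
G1 X46.23 Y32.24 F4353
G1 X68.84 Y100.13 F4353
G1 X114.63 Y9.86 F4353
G1 X69.61 Y80.60 F4353
M5
G00 X51.88 Y5.19
M3 S299
G1 X51.55 Y53.91 F4353
G1 X88.82 Y39.77 F4353
G1 X151.74 Y35.97 F4353
G1 X55.99 Y47.39 F4353
G1 X5.31 Y5.57 F4353
G1 X51.88 Y5.19 F4353
M5

viewBox `0 0 158.74 107.25` with mm width/height → 1 unit = 1 mm. Flip: y_m = 107.25 − y_svg.

**Shape 1** — `<path>` closed polygon, stroke `#000000` → engrave (S299, F4353). Machine vertices: (69.61,80.60) → (46.23,32.24) → (68.84,100.13) → (114.63,9.86) → (69.61,80.60). Closed: final G1 returns to the first vertex.

**Shape 2** — `<path>` closed polygon, stroke `#000000` → engrave (S299, F4353). Machine vertices: (51.88,5.19) → (51.55,53.91) → (88.82,39.77) → (151.74,35.97) → (55.99,47.39) → (5.31,5.57) → (51.88,5.19). Closed: final G1 returns to the first vertex.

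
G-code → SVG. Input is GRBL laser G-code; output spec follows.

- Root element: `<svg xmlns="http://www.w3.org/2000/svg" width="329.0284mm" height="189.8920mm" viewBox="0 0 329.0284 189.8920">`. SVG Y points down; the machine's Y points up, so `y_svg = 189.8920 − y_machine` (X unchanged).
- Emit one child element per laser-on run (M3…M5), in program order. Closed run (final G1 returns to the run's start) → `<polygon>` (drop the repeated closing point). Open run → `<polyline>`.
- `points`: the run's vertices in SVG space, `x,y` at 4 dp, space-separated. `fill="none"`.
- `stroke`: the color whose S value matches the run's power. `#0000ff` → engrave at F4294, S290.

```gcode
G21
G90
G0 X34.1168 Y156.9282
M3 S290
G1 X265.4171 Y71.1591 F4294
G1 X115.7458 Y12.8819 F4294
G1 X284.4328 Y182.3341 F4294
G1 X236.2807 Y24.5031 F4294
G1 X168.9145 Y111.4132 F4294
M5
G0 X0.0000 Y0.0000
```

Each laser-on run becomes one SVG element. Flip Y back into SVG space with y_svg = 189.8920 − y_machine. Every run uses S290, so all elements get stroke `#0000ff` (engrave).

Run 1: The run is open, so emit a `<polyline>` with points (Y-flipped): 34.1168,32.9638 265.4171,118.7329 115.7458,177.0101 284.4328,7.5579 236.2807,165.3889 168.9145,78.4788.

<svg xmlns="http://www.w3.org/2000/svg" width="329.0284mm" height="189.8920mm" viewBox="0 0 329.0284 189.8920">
  <polyline points="34.1168,32.9638 265.4171,118.7329 115.7458,177.0101 284.4328,7.5579 236.2807,165.3889 168.9145,78.4788" fill="none" stroke="#0000ff"/>
</svg>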